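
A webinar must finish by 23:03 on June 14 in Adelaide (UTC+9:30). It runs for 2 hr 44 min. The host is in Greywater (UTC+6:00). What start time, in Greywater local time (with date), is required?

Target end time in UTC: 23:03 − 9:30 = 13:33 on Jun 14.
Subtract 2 hours 44 minutes → start 10:49 UTC on Jun 14.
Greywater is UTC+6:00: 10:49 + 6:00 = 16:49 on Jun 14.

16:49 on Jun 14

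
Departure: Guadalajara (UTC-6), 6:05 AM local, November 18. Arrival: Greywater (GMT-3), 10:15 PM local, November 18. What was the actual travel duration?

Greywater is 3:00 ahead of Guadalajara.
Clock-face elapsed time (ignoring zones) is 16 hours 10 minutes.
Actual elapsed = 16 hours 10 minutes − 3:00 = 13 hours 10 minutes.

13 hours 10 minutes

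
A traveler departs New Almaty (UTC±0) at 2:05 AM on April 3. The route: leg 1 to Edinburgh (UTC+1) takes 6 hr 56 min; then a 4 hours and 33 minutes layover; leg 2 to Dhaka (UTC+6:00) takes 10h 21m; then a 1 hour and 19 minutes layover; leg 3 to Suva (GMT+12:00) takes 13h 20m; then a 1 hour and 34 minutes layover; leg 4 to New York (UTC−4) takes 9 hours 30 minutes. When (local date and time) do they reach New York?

New Almaty is at UTC+0, so departure is already 2:05 AM UTC on Apr 3.
Add 6 hours and 56 minutes leg 1 → 9:01 AM UTC.
Add 4 hours and 33 minutes layover in Edinburgh → 1:34 PM UTC.
Add 10 hours and 21 minutes leg 2 → 11:55 PM UTC.
Add 1 hour 19 minutes layover in Dhaka → 1:14 AM UTC (Apr 4).
Add 13 hours 20 minutes leg 3 → 2:34 PM UTC.
Add 1 hour 34 minutes layover in Suva → 4:08 PM UTC.
Add 9 hours and 30 minutes leg 4 → 1:38 AM UTC (Apr 5).
New York is UTC−4:00, so local arrival = 1:38 AM − 4:00 = 9:38 PM on Apr 4.

9:38 PM on Apr 4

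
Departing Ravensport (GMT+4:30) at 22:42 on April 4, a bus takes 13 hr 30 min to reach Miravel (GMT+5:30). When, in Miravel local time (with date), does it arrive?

Convert departure to UTC: 22:42 − 4:30 = 18:12 UTC on Apr 4.
Add 13 hours and 30 minutes travel time → 07:42 UTC (Apr 5).
Miravel is UTC+5:30, so local arrival = 07:42 + 5:30 = 13:12 on Apr 5.

13:12 on Apr 5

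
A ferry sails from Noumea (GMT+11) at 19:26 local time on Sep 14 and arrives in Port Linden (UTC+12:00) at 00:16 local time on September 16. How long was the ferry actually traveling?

27 hours 50 minutes

Port Linden is 1:00 ahead of Noumea.
Clock-face elapsed time (ignoring zones) is 28 hours 50 minutes.
Actual elapsed = 28 hours 50 minutes − 1:00 = 27 hours 50 minutes.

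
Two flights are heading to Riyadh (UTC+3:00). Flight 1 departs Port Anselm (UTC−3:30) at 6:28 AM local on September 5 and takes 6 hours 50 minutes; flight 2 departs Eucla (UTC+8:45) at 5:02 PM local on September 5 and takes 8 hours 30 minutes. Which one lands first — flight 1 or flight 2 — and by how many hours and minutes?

Flight 1 in UTC: 6:28 AM + 3:30 = 9:58 AM on Sep 5.
+6 hours 50 minutes → arrive 4:48 PM UTC on Sep 5.
Flight 2 in UTC: 5:02 PM − 8:45 = 8:17 AM on Sep 5.
+8 hours 30 minutes → arrive 4:47 PM UTC on Sep 5.
Flight 2 lands earlier by 1 minute.

the second, by 1 minute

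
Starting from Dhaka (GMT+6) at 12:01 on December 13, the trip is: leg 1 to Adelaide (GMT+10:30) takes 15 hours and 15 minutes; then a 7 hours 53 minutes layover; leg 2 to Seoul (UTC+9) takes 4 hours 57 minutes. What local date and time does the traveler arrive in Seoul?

Convert departure to UTC: 12:01 − 6:00 = 06:01 UTC on Dec 13.
Add 15 hours 15 minutes leg 1 → 21:16 UTC.
Add 7 hours 53 minutes layover in Adelaide → 05:09 UTC (Dec 14).
Add 4 hours and 57 minutes leg 2 → 10:06 UTC.
Seoul is UTC+9:00, so local arrival = 10:06 + 9:00 = 19:06 on Dec 14.

19:06 on Dec 14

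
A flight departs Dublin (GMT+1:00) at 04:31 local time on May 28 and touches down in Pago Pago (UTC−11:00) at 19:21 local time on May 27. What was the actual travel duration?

2 hours 50 minutes

Departure in UTC: 04:31 − 1:00 = 03:31 on May 28.
Arrival in UTC: 19:21 + 11:00 = 06:21 on May 28.
Elapsed = 06:21 − 03:31 = 2 hours 50 minutes.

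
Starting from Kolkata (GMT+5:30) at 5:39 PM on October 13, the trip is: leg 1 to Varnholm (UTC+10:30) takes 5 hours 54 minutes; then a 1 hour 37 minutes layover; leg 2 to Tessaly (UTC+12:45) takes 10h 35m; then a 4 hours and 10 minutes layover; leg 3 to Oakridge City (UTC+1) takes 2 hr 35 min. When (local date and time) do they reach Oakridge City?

Convert departure to UTC: 5:39 PM − 5:30 = 12:09 PM UTC on Oct 13.
Add 5 hours 54 minutes leg 1 → 6:03 PM UTC.
Add 1 hour and 37 minutes layover in Varnholm → 7:40 PM UTC.
Add 10 hours 35 minutes leg 2 → 6:15 AM UTC (Oct 14).
Add 4 hours and 10 minutes layover in Tessaly → 10:25 AM UTC.
Add 2 hours 35 minutes leg 3 → 1:00 PM UTC.
Oakridge City is UTC+1:00, so local arrival = 1:00 PM + 1:00 = 2:00 PM on Oct 14.

2:00 PM on Oct 14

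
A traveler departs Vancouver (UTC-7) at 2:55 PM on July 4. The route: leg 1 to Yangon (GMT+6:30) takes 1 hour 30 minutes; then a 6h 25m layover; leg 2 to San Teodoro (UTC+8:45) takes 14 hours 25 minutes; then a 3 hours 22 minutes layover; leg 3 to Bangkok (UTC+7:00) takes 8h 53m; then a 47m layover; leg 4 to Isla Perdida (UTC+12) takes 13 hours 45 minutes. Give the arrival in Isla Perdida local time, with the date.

11:02 AM on July 7

Convert departure to UTC: 2:55 PM + 7:00 = 9:55 PM UTC on Jul 4.
Add 1 hour and 30 minutes leg 1 → 11:25 PM UTC.
Add 6 hours 25 minutes layover in Yangon → 5:50 AM UTC (Jul 5).
Add 14 hours and 25 minutes leg 2 → 8:15 PM UTC.
Add 3 hours and 22 minutes layover in San Teodoro → 11:37 PM UTC.
Add 8 hours and 53 minutes leg 3 → 8:30 AM UTC (Jul 6).
Add 47 minutes layover in Bangkok → 9:17 AM UTC.
Add 13 hours and 45 minutes leg 4 → 11:02 PM UTC.
Isla Perdida is UTC+12:00, so local arrival = 11:02 PM + 12:00 = 11:02 AM on Jul 7.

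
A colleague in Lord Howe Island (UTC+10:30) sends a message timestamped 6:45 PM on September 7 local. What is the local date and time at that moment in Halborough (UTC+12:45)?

In UTC: 6:45 PM − 10:30 = 8:15 AM on Sep 7.
Halborough is UTC+12:45: 8:15 AM + 12:45 = 9:00 PM on Sep 7.

9:00 PM on September 7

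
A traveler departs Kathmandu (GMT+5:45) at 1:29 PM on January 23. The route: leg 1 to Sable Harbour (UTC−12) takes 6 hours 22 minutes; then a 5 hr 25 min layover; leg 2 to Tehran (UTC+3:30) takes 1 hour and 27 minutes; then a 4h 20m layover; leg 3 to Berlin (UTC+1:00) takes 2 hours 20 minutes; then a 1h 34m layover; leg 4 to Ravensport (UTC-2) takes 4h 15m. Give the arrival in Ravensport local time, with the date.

7:27 AM on Jan 24

Convert departure to UTC: 1:29 PM − 5:45 = 7:44 AM UTC on Jan 23.
Add 6 hours 22 minutes leg 1 → 2:06 PM UTC.
Add 5 hours and 25 minutes layover in Sable Harbour → 7:31 PM UTC.
Add 1 hour and 27 minutes leg 2 → 8:58 PM UTC.
Add 4 hours 20 minutes layover in Tehran → 1:18 AM UTC (Jan 24).
Add 2 hours and 20 minutes leg 3 → 3:38 AM UTC.
Add 1 hour 34 minutes layover in Berlin → 5:12 AM UTC.
Add 4 hours 15 minutes leg 4 → 9:27 AM UTC.
Ravensport is UTC−2:00, so local arrival = 9:27 AM − 2:00 = 7:27 AM on Jan 24.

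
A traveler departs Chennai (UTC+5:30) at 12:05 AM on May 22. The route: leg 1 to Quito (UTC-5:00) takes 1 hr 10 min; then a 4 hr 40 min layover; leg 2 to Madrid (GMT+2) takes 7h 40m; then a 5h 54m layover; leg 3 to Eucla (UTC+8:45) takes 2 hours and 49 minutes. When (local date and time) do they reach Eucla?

Convert departure to UTC: 12:05 AM − 5:30 = 6:35 PM UTC on May 21.
Add 1 hour and 10 minutes leg 1 → 7:45 PM UTC.
Add 4 hours 40 minutes layover in Quito → 12:25 AM UTC (May 22).
Add 7 hours 40 minutes leg 2 → 8:05 AM UTC.
Add 5 hours and 54 minutes layover in Madrid → 1:59 PM UTC.
Add 2 hours and 49 minutes leg 3 → 4:48 PM UTC.
Eucla is UTC+8:45, so local arrival = 4:48 PM + 8:45 = 1:33 AM on May 23.

1:33 AM on May 23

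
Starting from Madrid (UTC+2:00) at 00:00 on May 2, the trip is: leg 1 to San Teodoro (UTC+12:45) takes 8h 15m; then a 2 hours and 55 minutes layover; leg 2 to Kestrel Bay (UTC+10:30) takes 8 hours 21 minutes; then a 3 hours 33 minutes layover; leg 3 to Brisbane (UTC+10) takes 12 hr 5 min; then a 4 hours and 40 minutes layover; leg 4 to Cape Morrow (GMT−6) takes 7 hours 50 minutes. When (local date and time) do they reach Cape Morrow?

15:39 on May 3

Convert departure to UTC: 00:00 − 2:00 = 22:00 UTC on May 1.
Add 8 hours 15 minutes leg 1 → 06:15 UTC (May 2).
Add 2 hours 55 minutes layover in San Teodoro → 09:10 UTC.
Add 8 hours 21 minutes leg 2 → 17:31 UTC.
Add 3 hours 33 minutes layover in Kestrel Bay → 21:04 UTC.
Add 12 hours and 5 minutes leg 3 → 09:09 UTC (May 3).
Add 4 hours 40 minutes layover in Brisbane → 13:49 UTC.
Add 7 hours and 50 minutes leg 4 → 21:39 UTC.
Cape Morrow is UTC−6:00, so local arrival = 21:39 − 6:00 = 15:39 on May 3.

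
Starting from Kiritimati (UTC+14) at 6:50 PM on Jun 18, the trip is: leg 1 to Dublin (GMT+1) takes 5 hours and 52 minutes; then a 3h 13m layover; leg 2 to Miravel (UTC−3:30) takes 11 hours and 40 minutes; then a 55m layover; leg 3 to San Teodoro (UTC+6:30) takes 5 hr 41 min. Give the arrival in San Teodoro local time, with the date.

2:41 PM on June 19

Convert departure to UTC: 6:50 PM − 14:00 = 4:50 AM UTC on Jun 18.
Add 5 hours 52 minutes leg 1 → 10:42 AM UTC.
Add 3 hours and 13 minutes layover in Dublin → 1:55 PM UTC.
Add 11 hours 40 minutes leg 2 → 1:35 AM UTC (Jun 19).
Add 55 minutes layover in Miravel → 2:30 AM UTC.
Add 5 hours and 41 minutes leg 3 → 8:11 AM UTC.
San Teodoro is UTC+6:30, so local arrival = 8:11 AM + 6:30 = 2:41 PM on Jun 19.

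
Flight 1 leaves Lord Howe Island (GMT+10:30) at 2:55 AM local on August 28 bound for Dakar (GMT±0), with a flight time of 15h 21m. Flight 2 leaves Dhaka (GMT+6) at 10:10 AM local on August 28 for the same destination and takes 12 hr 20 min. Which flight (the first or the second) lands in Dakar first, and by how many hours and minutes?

Flight 1 in UTC: 2:55 AM − 10:30 = 4:25 PM on Aug 27.
+15 hours 21 minutes → arrive 7:46 AM UTC on Aug 28.
Flight 2 in UTC: 10:10 AM − 6:00 = 4:10 AM on Aug 28.
+12 hours 20 minutes → arrive 4:30 PM UTC on Aug 28.
Flight 1 lands earlier by 8 hours 44 minutes.

the first, by 8 hours 44 minutes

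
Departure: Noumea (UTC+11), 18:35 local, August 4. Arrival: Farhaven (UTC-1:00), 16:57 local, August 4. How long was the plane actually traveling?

Departure in UTC: 18:35 − 11:00 = 07:35 on Aug 4.
Arrival in UTC: 16:57 + 1:00 = 17:57 on Aug 4.
Elapsed = 17:57 − 07:35 = 10 hours 22 minutes.

10 hours 22 minutes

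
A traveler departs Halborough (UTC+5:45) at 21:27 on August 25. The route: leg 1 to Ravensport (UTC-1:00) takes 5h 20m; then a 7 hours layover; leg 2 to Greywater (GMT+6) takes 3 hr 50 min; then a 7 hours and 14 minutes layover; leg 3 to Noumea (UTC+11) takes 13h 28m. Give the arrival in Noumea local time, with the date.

15:34 on Aug 27

Convert departure to UTC: 21:27 − 5:45 = 15:42 UTC on Aug 25.
Add 5 hours and 20 minutes leg 1 → 21:02 UTC.
Add 7 hours layover in Ravensport → 04:02 UTC (Aug 26).
Add 3 hours and 50 minutes leg 2 → 07:52 UTC.
Add 7 hours 14 minutes layover in Greywater → 15:06 UTC.
Add 13 hours and 28 minutes leg 3 → 04:34 UTC (Aug 27).
Noumea is UTC+11:00, so local arrival = 04:34 + 11:00 = 15:34 on Aug 27.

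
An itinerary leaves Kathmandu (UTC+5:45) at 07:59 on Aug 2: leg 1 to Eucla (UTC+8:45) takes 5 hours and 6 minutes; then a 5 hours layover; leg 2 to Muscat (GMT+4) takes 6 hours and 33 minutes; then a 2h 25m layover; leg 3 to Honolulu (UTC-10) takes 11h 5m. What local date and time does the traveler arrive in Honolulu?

Convert departure to UTC: 07:59 − 5:45 = 02:14 UTC on Aug 2.
Add 5 hours 6 minutes leg 1 → 07:20 UTC.
Add 5 hours layover in Eucla → 12:20 UTC.
Add 6 hours and 33 minutes leg 2 → 18:53 UTC.
Add 2 hours 25 minutes layover in Muscat → 21:18 UTC.
Add 11 hours and 5 minutes leg 3 → 08:23 UTC (Aug 3).
Honolulu is UTC−10:00, so local arrival = 08:23 − 10:00 = 22:23 on Aug 2.

22:23 on August 2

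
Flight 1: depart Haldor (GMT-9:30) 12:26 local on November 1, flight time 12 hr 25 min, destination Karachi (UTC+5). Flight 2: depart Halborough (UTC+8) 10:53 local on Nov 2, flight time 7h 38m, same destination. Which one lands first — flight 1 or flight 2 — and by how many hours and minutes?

Flight 1 in UTC: 12:26 + 9:30 = 21:56 on Nov 1.
+12 hours 25 minutes → arrive 10:21 UTC on Nov 2.
Flight 2 in UTC: 10:53 − 8:00 = 02:53 on Nov 2.
+7 hours 38 minutes → arrive 10:31 UTC on Nov 2.
Flight 1 lands earlier by 10 minutes.

the first, by 10 minutes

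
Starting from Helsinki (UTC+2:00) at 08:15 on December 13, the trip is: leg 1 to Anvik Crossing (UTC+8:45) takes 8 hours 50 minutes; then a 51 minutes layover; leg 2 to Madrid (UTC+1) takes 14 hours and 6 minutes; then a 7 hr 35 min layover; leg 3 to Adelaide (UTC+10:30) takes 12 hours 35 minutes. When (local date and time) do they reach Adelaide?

12:42 on December 15

Convert departure to UTC: 08:15 − 2:00 = 06:15 UTC on Dec 13.
Add 8 hours 50 minutes leg 1 → 15:05 UTC.
Add 51 minutes layover in Anvik Crossing → 15:56 UTC.
Add 14 hours 6 minutes leg 2 → 06:02 UTC (Dec 14).
Add 7 hours 35 minutes layover in Madrid → 13:37 UTC.
Add 12 hours 35 minutes leg 3 → 02:12 UTC (Dec 15).
Adelaide is UTC+10:30, so local arrival = 02:12 + 10:30 = 12:42 on Dec 15.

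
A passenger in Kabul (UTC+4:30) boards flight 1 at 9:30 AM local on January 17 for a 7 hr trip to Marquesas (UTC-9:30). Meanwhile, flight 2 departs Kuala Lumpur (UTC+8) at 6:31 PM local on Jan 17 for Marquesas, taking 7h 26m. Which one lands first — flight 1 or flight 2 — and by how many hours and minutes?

Flight 1 in UTC: 9:30 AM − 4:30 = 5:00 AM on Jan 17.
+7 hours → arrive 12:00 PM UTC on Jan 17.
Flight 2 in UTC: 6:31 PM − 8:00 = 10:31 AM on Jan 17.
+7 hours 26 minutes → arrive 5:57 PM UTC on Jan 17.
Flight 1 lands earlier by 5 hours 57 minutes.

the first, by 5 hours 57 minutes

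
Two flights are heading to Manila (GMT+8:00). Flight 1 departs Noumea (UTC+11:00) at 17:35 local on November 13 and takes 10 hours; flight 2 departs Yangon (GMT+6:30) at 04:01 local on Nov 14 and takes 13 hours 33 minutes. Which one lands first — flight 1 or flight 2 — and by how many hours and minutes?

Flight 1 in UTC: 17:35 − 11:00 = 06:35 on Nov 13.
+10 hours → arrive 16:35 UTC on Nov 13.
Flight 2 in UTC: 04:01 − 6:30 = 21:31 on Nov 13.
+13 hours 33 minutes → arrive 11:04 UTC on Nov 14.
Flight 1 lands earlier by 18 hours 29 minutes.

the first, by 18 hours 29 minutes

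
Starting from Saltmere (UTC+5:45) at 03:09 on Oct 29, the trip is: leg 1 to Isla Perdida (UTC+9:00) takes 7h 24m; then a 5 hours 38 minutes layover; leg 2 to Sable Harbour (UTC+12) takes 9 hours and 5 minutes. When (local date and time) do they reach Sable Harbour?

07:31 on October 30

Convert departure to UTC: 03:09 − 5:45 = 21:24 UTC on Oct 28.
Add 7 hours 24 minutes leg 1 → 04:48 UTC (Oct 29).
Add 5 hours 38 minutes layover in Isla Perdida → 10:26 UTC.
Add 9 hours 5 minutes leg 2 → 19:31 UTC.
Sable Harbour is UTC+12:00, so local arrival = 19:31 + 12:00 = 07:31 on Oct 30.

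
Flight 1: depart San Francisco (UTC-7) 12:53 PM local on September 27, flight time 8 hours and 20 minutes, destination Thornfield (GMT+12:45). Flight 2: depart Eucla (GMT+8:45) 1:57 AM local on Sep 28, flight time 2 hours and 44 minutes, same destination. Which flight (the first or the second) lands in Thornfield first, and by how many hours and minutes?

the second, by 8 hours 17 minutes

Flight 1 in UTC: 12:53 PM + 7:00 = 7:53 PM on Sep 27.
+8 hours and 20 minutes → arrive 4:13 AM UTC on Sep 28.
Flight 2 in UTC: 1:57 AM − 8:45 = 5:12 PM on Sep 27.
+2 hours 44 minutes → arrive 7:56 PM UTC on Sep 27.
Flight 2 lands earlier by 8 hours 17 minutes.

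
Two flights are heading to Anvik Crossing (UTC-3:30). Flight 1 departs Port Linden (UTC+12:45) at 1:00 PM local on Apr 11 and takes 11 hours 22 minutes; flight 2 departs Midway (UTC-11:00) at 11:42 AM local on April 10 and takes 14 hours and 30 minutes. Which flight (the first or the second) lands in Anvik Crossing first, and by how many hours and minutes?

Flight 1 in UTC: 1:00 PM − 12:45 = 12:15 AM on Apr 11.
+11 hours 22 minutes → arrive 11:37 AM UTC on Apr 11.
Flight 2 in UTC: 11:42 AM + 11:00 = 10:42 PM on Apr 10.
+14 hours and 30 minutes → arrive 1:12 PM UTC on Apr 11.
Flight 1 lands earlier by 1 hour 35 minutes.

the first, by 1 hour 35 minutes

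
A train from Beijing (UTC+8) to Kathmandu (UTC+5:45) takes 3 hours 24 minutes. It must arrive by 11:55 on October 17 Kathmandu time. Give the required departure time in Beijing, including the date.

10:46 on October 17

Target arrival in UTC: 11:55 − 5:45 = 06:10 on Oct 17.
Subtract 3 hours 24 minutes → departure 02:46 UTC on Oct 17.
Beijing is UTC+8:00: 02:46 + 8:00 = 10:46 on Oct 17.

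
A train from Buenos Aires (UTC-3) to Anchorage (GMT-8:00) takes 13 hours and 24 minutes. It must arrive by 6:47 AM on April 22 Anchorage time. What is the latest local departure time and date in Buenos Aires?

10:23 PM on Apr 21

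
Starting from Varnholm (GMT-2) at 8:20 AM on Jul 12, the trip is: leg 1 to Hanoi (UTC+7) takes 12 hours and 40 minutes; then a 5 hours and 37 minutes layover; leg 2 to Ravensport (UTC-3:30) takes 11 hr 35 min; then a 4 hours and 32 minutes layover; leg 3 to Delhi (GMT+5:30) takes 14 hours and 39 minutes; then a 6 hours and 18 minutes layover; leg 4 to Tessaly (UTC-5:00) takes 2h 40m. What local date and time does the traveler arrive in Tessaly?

3:21 PM on July 14

Convert departure to UTC: 8:20 AM + 2:00 = 10:20 AM UTC on Jul 12.
Add 12 hours 40 minutes leg 1 → 11:00 PM UTC.
Add 5 hours and 37 minutes layover in Hanoi → 4:37 AM UTC (Jul 13).
Add 11 hours and 35 minutes leg 2 → 4:12 PM UTC.
Add 4 hours and 32 minutes layover in Ravensport → 8:44 PM UTC.
Add 14 hours 39 minutes leg 3 → 11:23 AM UTC (Jul 14).
Add 6 hours and 18 minutes layover in Delhi → 5:41 PM UTC.
Add 2 hours 40 minutes leg 4 → 8:21 PM UTC.
Tessaly is UTC−5:00, so local arrival = 8:21 PM − 5:00 = 3:21 PM on Jul 14.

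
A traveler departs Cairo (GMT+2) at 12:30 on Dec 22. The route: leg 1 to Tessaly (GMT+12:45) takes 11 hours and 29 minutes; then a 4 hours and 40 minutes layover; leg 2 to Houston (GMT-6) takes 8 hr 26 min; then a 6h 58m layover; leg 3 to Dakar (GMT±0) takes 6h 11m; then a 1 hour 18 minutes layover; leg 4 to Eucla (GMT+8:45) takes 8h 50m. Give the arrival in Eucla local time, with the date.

19:07 on December 24

Convert departure to UTC: 12:30 − 2:00 = 10:30 UTC on Dec 22.
Add 11 hours and 29 minutes leg 1 → 21:59 UTC.
Add 4 hours 40 minutes layover in Tessaly → 02:39 UTC (Dec 23).
Add 8 hours 26 minutes leg 2 → 11:05 UTC.
Add 6 hours 58 minutes layover in Houston → 18:03 UTC.
Add 6 hours 11 minutes leg 3 → 00:14 UTC (Dec 24).
Add 1 hour and 18 minutes layover in Dakar → 01:32 UTC.
Add 8 hours 50 minutes leg 4 → 10:22 UTC.
Eucla is UTC+8:45, so local arrival = 10:22 + 8:45 = 19:07 on Dec 24.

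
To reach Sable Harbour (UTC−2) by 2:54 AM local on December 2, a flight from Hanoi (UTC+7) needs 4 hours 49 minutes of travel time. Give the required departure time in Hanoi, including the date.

7:05 AM on Dec 2

Target arrival in UTC: 2:54 AM + 2:00 = 4:54 AM on Dec 2.
Subtract 4 hours 49 minutes → departure 12:05 AM UTC on Dec 2.
Hanoi is UTC+7:00: 12:05 AM + 7:00 = 7:05 AM on Dec 2.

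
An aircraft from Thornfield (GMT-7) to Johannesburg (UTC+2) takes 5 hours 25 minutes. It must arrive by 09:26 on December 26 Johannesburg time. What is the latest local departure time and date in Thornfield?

Target arrival in UTC: 09:26 − 2:00 = 07:26 on Dec 26.
Subtract 5 hours and 25 minutes → departure 02:01 UTC on Dec 26.
Thornfield is UTC−7:00: 02:01 − 7:00 = 19:01 on Dec 25.

19:01 on December 25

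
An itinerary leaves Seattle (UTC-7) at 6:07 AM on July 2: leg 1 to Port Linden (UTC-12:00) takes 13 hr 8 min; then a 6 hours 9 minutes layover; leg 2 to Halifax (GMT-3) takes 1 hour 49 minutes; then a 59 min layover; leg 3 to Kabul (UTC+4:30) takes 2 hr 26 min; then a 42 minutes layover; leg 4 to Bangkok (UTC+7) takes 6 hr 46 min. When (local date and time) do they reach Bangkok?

Convert departure to UTC: 6:07 AM + 7:00 = 1:07 PM UTC on Jul 2.
Add 13 hours and 8 minutes leg 1 → 2:15 AM UTC (Jul 3).
Add 6 hours 9 minutes layover in Port Linden → 8:24 AM UTC.
Add 1 hour and 49 minutes leg 2 → 10:13 AM UTC.
Add 59 minutes layover in Halifax → 11:12 AM UTC.
Add 2 hours 26 minutes leg 3 → 1:38 PM UTC.
Add 42 minutes layover in Kabul → 2:20 PM UTC.
Add 6 hours and 46 minutes leg 4 → 9:06 PM UTC.
Bangkok is UTC+7:00, so local arrival = 9:06 PM + 7:00 = 4:06 AM on Jul 4.

4:06 AM on July 4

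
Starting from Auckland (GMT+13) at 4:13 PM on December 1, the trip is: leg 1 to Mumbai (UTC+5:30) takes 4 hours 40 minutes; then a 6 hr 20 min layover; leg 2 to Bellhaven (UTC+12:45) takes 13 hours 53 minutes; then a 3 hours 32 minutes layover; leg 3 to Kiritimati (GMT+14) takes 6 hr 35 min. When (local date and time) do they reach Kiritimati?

4:13 AM on December 3

Convert departure to UTC: 4:13 PM − 13:00 = 3:13 AM UTC on Dec 1.
Add 4 hours 40 minutes leg 1 → 7:53 AM UTC.
Add 6 hours 20 minutes layover in Mumbai → 2:13 PM UTC.
Add 13 hours 53 minutes leg 2 → 4:06 AM UTC (Dec 2).
Add 3 hours 32 minutes layover in Bellhaven → 7:38 AM UTC.
Add 6 hours 35 minutes leg 3 → 2:13 PM UTC.
Kiritimati is UTC+14:00, so local arrival = 2:13 PM + 14:00 = 4:13 AM on Dec 3.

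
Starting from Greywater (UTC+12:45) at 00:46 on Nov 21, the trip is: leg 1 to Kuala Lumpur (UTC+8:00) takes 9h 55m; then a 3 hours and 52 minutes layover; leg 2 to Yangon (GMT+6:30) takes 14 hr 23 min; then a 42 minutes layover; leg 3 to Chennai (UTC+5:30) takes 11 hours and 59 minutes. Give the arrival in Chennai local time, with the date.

Convert departure to UTC: 00:46 − 12:45 = 12:01 UTC on Nov 20.
Add 9 hours 55 minutes leg 1 → 21:56 UTC.
Add 3 hours 52 minutes layover in Kuala Lumpur → 01:48 UTC (Nov 21).
Add 14 hours 23 minutes leg 2 → 16:11 UTC.
Add 42 minutes layover in Yangon → 16:53 UTC.
Add 11 hours 59 minutes leg 3 → 04:52 UTC (Nov 22).
Chennai is UTC+5:30, so local arrival = 04:52 + 5:30 = 10:22 on Nov 22.

10:22 on Nov 22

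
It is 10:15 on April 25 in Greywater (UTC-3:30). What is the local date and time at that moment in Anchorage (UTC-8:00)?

05:45 on April 25

Anchorage is 4:30 behind Greywater.
Shift by the zone difference: 10:15 − 4:30 = 05:45 on Apr 25 in Anchorage.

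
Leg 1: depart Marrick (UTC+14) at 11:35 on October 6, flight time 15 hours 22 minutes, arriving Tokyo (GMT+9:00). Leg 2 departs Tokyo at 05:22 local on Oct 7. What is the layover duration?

Convert departure to UTC: 11:35 − 14:00 = 21:35 UTC on Oct 5.
Add 15 hours and 22 minutes flight time → 12:57 UTC (Oct 6).
Tokyo is UTC+9:00, so local arrival = 12:57 + 9:00 = 21:57 on Oct 6.
Layover = 05:22 − 21:57 (+1 day) = 7 hours 25 minutes.

7 hours 25 minutes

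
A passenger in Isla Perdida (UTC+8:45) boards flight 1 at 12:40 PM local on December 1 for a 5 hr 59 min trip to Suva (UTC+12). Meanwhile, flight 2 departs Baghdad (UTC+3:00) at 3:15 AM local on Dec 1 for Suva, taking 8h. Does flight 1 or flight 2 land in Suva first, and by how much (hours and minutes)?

the second, by 1 hour 39 minutes

Flight 1 in UTC: 12:40 PM − 8:45 = 3:55 AM on Dec 1.
+5 hours 59 minutes → arrive 9:54 AM UTC on Dec 1.
Flight 2 in UTC: 3:15 AM − 3:00 = 12:15 AM on Dec 1.
+8 hours → arrive 8:15 AM UTC on Dec 1.
Flight 2 lands earlier by 1 hour 39 minutes.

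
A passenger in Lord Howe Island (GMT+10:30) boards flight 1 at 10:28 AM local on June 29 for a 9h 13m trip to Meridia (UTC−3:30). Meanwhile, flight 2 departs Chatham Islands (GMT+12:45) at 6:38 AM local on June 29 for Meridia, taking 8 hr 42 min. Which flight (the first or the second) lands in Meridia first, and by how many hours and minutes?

the second, by 6 hours 36 minutes

Flight 1 in UTC: 10:28 AM − 10:30 = 11:58 PM on Jun 28.
+9 hours 13 minutes → arrive 9:11 AM UTC on Jun 29.
Flight 2 in UTC: 6:38 AM − 12:45 = 5:53 PM on Jun 28.
+8 hours 42 minutes → arrive 2:35 AM UTC on Jun 29.
Flight 2 lands earlier by 6 hours 36 minutes.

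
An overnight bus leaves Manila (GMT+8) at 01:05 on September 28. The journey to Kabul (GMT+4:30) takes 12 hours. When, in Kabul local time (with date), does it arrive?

09:35 on September 28

Convert departure to UTC: 01:05 − 8:00 = 17:05 UTC on Sep 27.
Add 12 hours travel time → 05:05 UTC (Sep 28).
Kabul is UTC+4:30, so local arrival = 05:05 + 4:30 = 09:35 on Sep 28.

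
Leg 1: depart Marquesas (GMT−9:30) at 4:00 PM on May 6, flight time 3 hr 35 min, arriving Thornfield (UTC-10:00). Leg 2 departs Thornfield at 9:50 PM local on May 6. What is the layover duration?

Convert departure to UTC: 4:00 PM + 9:30 = 1:30 AM UTC on May 7.
Add 3 hours 35 minutes flight time → 5:05 AM UTC.
Thornfield is UTC−10:00, so local arrival = 5:05 AM − 10:00 = 7:05 PM on May 6.
Layover = 9:50 PM − 7:05 PM = 2 hours 45 minutes.

2 hours 45 minutes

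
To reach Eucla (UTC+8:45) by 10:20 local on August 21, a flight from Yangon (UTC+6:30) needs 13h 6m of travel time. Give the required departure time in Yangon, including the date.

18:59 on Aug 20

Target arrival in UTC: 10:20 − 8:45 = 01:35 on Aug 21.
Subtract 13 hours 6 minutes → departure 12:29 UTC on Aug 20.
Yangon is UTC+6:30: 12:29 + 6:30 = 18:59 on Aug 20.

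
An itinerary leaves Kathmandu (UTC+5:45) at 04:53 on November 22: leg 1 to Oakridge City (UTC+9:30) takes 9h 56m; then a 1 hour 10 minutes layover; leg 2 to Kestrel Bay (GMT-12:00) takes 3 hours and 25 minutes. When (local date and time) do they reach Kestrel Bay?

Convert departure to UTC: 04:53 − 5:45 = 23:08 UTC on Nov 21.
Add 9 hours 56 minutes leg 1 → 09:04 UTC (Nov 22).
Add 1 hour 10 minutes layover in Oakridge City → 10:14 UTC.
Add 3 hours and 25 minutes leg 2 → 13:39 UTC.
Kestrel Bay is UTC−12:00, so local arrival = 13:39 − 12:00 = 01:39 on Nov 22.

01:39 on Nov 22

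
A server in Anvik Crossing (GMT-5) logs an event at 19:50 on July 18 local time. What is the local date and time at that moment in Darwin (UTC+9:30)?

10:20 on July 19

In UTC: 19:50 + 5:00 = 00:50 on Jul 19.
Darwin is UTC+9:30: 00:50 + 9:30 = 10:20 on Jul 19.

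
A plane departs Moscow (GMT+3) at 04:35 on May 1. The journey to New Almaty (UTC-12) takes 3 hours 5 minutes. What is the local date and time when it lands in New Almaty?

16:40 on Apr 30

New Almaty is 15:00 behind Moscow.
After 3 hours and 5 minutes it is 07:40 in Moscow.
Shift by the zone difference: 07:40 − 15:00 = 16:40 on Apr 30 in New Almaty.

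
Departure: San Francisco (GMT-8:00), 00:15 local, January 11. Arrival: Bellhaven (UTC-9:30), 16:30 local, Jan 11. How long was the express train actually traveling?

Bellhaven is 1:30 behind San Francisco.
Clock-face elapsed time (ignoring zones) is 16 hours 15 minutes.
Actual elapsed = 16 hours 15 minutes + 1:30 = 17 hours 45 minutes.

17 hours 45 minutes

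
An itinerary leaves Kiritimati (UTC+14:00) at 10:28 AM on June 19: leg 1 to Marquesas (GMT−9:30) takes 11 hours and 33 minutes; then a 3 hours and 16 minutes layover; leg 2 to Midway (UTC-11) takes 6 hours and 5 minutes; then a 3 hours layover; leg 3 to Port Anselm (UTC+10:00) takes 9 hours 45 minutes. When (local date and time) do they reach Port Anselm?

Convert departure to UTC: 10:28 AM − 14:00 = 8:28 PM UTC on Jun 18.
Add 11 hours 33 minutes leg 1 → 8:01 AM UTC (Jun 19).
Add 3 hours 16 minutes layover in Marquesas → 11:17 AM UTC.
Add 6 hours and 5 minutes leg 2 → 5:22 PM UTC.
Add 3 hours layover in Midway → 8:22 PM UTC.
Add 9 hours 45 minutes leg 3 → 6:07 AM UTC (Jun 20).
Port Anselm is UTC+10:00, so local arrival = 6:07 AM + 10:00 = 4:07 PM on Jun 20.

4:07 PM on Jun 20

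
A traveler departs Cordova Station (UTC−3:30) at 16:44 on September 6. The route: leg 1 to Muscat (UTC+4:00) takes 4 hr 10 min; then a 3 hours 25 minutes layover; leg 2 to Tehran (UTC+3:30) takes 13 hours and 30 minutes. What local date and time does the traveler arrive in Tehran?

20:49 on September 7

Convert departure to UTC: 16:44 + 3:30 = 20:14 UTC on Sep 6.
Add 4 hours and 10 minutes leg 1 → 00:24 UTC (Sep 7).
Add 3 hours and 25 minutes layover in Muscat → 03:49 UTC.
Add 13 hours 30 minutes leg 2 → 17:19 UTC.
Tehran is UTC+3:30, so local arrival = 17:19 + 3:30 = 20:49 on Sep 7.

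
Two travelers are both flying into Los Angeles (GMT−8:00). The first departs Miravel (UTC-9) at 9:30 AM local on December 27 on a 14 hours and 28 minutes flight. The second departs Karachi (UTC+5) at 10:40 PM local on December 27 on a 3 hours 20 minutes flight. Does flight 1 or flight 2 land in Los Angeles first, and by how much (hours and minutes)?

Flight 1 in UTC: 9:30 AM + 9:00 = 6:30 PM on Dec 27.
+14 hours and 28 minutes → arrive 8:58 AM UTC on Dec 28.
Flight 2 in UTC: 10:40 PM − 5:00 = 5:40 PM on Dec 27.
+3 hours 20 minutes → arrive 9:00 PM UTC on Dec 27.
Flight 2 lands earlier by 11 hours 58 minutes.

the second, by 11 hours 58 minutes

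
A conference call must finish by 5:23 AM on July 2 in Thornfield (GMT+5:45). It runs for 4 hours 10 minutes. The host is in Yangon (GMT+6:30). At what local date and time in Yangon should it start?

Target end time in UTC: 5:23 AM − 5:45 = 11:38 PM on Jul 1.
Subtract 4 hours 10 minutes → start 7:28 PM UTC on Jul 1.
Yangon is UTC+6:30: 7:28 PM + 6:30 = 1:58 AM on Jul 2.

1:58 AM on July 2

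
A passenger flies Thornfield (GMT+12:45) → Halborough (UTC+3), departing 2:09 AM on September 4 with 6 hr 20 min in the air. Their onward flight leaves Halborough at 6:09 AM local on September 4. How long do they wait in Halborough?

Convert departure to UTC: 2:09 AM − 12:45 = 1:24 PM UTC on Sep 3.
Add 6 hours 20 minutes flight time → 7:44 PM UTC.
Halborough is UTC+3:00, so local arrival = 7:44 PM + 3:00 = 10:44 PM on Sep 3.
Layover = 6:09 AM − 10:44 PM (+1 day) = 7 hours 25 minutes.

7 hours 25 minutes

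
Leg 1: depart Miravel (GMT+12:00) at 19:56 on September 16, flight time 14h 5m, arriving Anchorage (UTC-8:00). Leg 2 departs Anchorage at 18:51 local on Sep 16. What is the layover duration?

Convert departure to UTC: 19:56 − 12:00 = 07:56 UTC on Sep 16.
Add 14 hours and 5 minutes flight time → 22:01 UTC.
Anchorage is UTC−8:00, so local arrival = 22:01 − 8:00 = 14:01 on Sep 16.
Layover = 18:51 − 14:01 = 4 hours 50 minutes.

4 hours 50 minutes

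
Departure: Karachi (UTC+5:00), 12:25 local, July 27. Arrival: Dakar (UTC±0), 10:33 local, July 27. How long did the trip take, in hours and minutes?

Departure in UTC: 12:25 − 5:00 = 07:25 on Jul 27.
Arrival is already UTC: 10:33 on Jul 27.
Elapsed = 10:33 − 07:25 = 3 hours 8 minutes.

3 hours 8 minutes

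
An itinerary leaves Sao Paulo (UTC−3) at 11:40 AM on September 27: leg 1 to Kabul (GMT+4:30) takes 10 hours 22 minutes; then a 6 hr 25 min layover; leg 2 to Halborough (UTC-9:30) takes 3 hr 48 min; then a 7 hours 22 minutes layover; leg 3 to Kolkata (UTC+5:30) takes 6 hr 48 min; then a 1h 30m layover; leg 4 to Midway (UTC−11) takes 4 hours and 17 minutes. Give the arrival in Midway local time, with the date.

8:12 PM on September 28

Convert departure to UTC: 11:40 AM + 3:00 = 2:40 PM UTC on Sep 27.
Add 10 hours 22 minutes leg 1 → 1:02 AM UTC (Sep 28).
Add 6 hours 25 minutes layover in Kabul → 7:27 AM UTC.
Add 3 hours and 48 minutes leg 2 → 11:15 AM UTC.
Add 7 hours and 22 minutes layover in Halborough → 6:37 PM UTC.
Add 6 hours 48 minutes leg 3 → 1:25 AM UTC (Sep 29).
Add 1 hour and 30 minutes layover in Kolkata → 2:55 AM UTC.
Add 4 hours 17 minutes leg 4 → 7:12 AM UTC.
Midway is UTC−11:00, so local arrival = 7:12 AM − 11:00 = 8:12 PM on Sep 28.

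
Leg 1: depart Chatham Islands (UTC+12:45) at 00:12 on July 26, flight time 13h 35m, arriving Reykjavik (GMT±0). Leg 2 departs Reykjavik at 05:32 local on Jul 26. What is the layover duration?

4 hours 30 minutes

Convert departure to UTC: 00:12 − 12:45 = 11:27 UTC on Jul 25.
Add 13 hours and 35 minutes flight time → 01:02 UTC (Jul 26).
Reykjavik is UTC+0, so local arrival is the same: 01:02 on Jul 26.
Layover = 05:32 − 01:02 = 4 hours 30 minutes.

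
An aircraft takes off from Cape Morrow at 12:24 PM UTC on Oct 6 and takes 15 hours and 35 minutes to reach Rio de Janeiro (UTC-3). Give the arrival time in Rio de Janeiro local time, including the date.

Departure is given in UTC: 12:24 PM on Oct 6.
Add 15 hours 35 minutes → 3:59 AM UTC (Oct 7).
Rio de Janeiro is UTC−3:00: 3:59 AM − 3:00 = 12:59 AM on Oct 7.

12:59 AM on Oct 7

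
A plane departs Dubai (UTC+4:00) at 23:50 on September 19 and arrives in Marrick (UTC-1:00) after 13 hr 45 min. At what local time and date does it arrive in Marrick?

Convert departure to UTC: 23:50 − 4:00 = 19:50 UTC on Sep 19.
Add 13 hours 45 minutes travel time → 09:35 UTC (Sep 20).
Marrick is UTC−1:00, so local arrival = 09:35 − 1:00 = 08:35 on Sep 20.

08:35 on September 20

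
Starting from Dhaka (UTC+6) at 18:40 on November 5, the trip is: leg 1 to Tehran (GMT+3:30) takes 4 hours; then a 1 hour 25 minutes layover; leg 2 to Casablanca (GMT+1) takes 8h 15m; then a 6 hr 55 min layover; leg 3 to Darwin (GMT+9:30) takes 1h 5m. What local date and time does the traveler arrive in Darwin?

19:50 on November 6

Convert departure to UTC: 18:40 − 6:00 = 12:40 UTC on Nov 5.
Add 4 hours leg 1 → 16:40 UTC.
Add 1 hour 25 minutes layover in Tehran → 18:05 UTC.
Add 8 hours 15 minutes leg 2 → 02:20 UTC (Nov 6).
Add 6 hours and 55 minutes layover in Casablanca → 09:15 UTC.
Add 1 hour and 5 minutes leg 3 → 10:20 UTC.
Darwin is UTC+9:30, so local arrival = 10:20 + 9:30 = 19:50 on Nov 6.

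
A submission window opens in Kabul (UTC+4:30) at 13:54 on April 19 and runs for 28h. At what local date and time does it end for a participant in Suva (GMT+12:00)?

Convert start to UTC: 13:54 − 4:30 = 09:24 UTC on Apr 19.
Add 28 hours duration → 13:24 UTC (Apr 20).
Suva is UTC+12:00, so local end time = 13:24 + 12:00 = 01:24 on Apr 21.

01:24 on Apr 21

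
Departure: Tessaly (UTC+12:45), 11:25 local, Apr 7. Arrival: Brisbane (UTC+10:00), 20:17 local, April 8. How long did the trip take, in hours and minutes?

35 hours 37 minutes

Brisbane is 2:45 behind Tessaly.
Clock-face elapsed time (ignoring zones) is 32 hours 52 minutes.
Actual elapsed = 32 hours 52 minutes + 2:45 = 35 hours 37 minutes.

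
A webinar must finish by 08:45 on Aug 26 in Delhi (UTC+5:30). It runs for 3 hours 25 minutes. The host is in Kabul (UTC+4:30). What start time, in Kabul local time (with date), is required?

04:20 on August 26

Target end time in UTC: 08:45 − 5:30 = 03:15 on Aug 26.
Subtract 3 hours 25 minutes → start 23:50 UTC on Aug 25.
Kabul is UTC+4:30: 23:50 + 4:30 = 04:20 on Aug 26.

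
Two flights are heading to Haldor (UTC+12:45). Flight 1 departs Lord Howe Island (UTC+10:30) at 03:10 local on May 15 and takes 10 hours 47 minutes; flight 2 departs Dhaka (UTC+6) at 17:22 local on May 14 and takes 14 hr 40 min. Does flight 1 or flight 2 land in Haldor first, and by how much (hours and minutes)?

Flight 1 in UTC: 03:10 − 10:30 = 16:40 on May 14.
+10 hours 47 minutes → arrive 03:27 UTC on May 15.
Flight 2 in UTC: 17:22 − 6:00 = 11:22 on May 14.
+14 hours 40 minutes → arrive 02:02 UTC on May 15.
Flight 2 lands earlier by 1 hour 25 minutes.

the second, by 1 hour 25 minutes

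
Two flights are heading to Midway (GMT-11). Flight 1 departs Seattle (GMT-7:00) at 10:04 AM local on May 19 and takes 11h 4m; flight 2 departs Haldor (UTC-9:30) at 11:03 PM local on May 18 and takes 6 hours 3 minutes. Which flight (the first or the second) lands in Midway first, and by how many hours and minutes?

Flight 1 in UTC: 10:04 AM + 7:00 = 5:04 PM on May 19.
+11 hours 4 minutes → arrive 4:08 AM UTC on May 20.
Flight 2 in UTC: 11:03 PM + 9:30 = 8:33 AM on May 19.
+6 hours and 3 minutes → arrive 2:36 PM UTC on May 19.
Flight 2 lands earlier by 13 hours 32 minutes.

the second, by 13 hours 32 minutes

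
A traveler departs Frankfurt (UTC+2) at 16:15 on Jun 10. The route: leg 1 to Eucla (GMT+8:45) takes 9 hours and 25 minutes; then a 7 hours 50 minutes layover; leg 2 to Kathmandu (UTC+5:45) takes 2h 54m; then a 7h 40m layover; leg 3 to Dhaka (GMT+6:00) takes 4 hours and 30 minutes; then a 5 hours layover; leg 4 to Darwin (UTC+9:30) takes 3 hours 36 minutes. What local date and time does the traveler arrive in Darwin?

Convert departure to UTC: 16:15 − 2:00 = 14:15 UTC on Jun 10.
Add 9 hours 25 minutes leg 1 → 23:40 UTC.
Add 7 hours and 50 minutes layover in Eucla → 07:30 UTC (Jun 11).
Add 2 hours and 54 minutes leg 2 → 10:24 UTC.
Add 7 hours and 40 minutes layover in Kathmandu → 18:04 UTC.
Add 4 hours 30 minutes leg 3 → 22:34 UTC.
Add 5 hours layover in Dhaka → 03:34 UTC (Jun 12).
Add 3 hours and 36 minutes leg 4 → 07:10 UTC.
Darwin is UTC+9:30, so local arrival = 07:10 + 9:30 = 16:40 on Jun 12.

16:40 on June 12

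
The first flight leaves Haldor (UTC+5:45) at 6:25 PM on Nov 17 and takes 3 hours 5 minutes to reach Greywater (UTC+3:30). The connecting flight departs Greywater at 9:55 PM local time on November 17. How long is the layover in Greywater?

Convert departure to UTC: 6:25 PM − 5:45 = 12:40 PM UTC on Nov 17.
Add 3 hours and 5 minutes flight time → 3:45 PM UTC.
Greywater is UTC+3:30, so local arrival = 3:45 PM + 3:30 = 7:15 PM on Nov 17.
Layover = 9:55 PM − 7:15 PM = 2 hours 40 minutes.

2 hours 40 minutes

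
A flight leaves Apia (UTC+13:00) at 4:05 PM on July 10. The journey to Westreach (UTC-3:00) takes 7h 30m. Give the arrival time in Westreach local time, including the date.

Westreach is 16:00 behind Apia.
After 7 hours and 30 minutes it is 11:35 PM in Apia.
Shift by the zone difference: 11:35 PM − 16:00 = 7:35 AM on Jul 10 in Westreach.

7:35 AM on July 10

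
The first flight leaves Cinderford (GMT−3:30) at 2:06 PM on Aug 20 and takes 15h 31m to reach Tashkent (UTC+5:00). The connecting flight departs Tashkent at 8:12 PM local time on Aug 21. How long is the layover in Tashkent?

6 hours 5 minutes

Convert departure to UTC: 2:06 PM + 3:30 = 5:36 PM UTC on Aug 20.
Add 15 hours 31 minutes flight time → 9:07 AM UTC (Aug 21).
Tashkent is UTC+5:00, so local arrival = 9:07 AM + 5:00 = 2:07 PM on Aug 21.
Layover = 8:12 PM − 2:07 PM = 6 hours 5 minutes.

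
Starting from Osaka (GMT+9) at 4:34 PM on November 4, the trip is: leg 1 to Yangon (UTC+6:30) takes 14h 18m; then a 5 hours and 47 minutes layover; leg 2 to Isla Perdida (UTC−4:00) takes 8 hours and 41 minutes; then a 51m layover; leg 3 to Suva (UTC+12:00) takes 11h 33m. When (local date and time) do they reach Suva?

12:44 PM on November 6

Convert departure to UTC: 4:34 PM − 9:00 = 7:34 AM UTC on Nov 4.
Add 14 hours 18 minutes leg 1 → 9:52 PM UTC.
Add 5 hours and 47 minutes layover in Yangon → 3:39 AM UTC (Nov 5).
Add 8 hours and 41 minutes leg 2 → 12:20 PM UTC.
Add 51 minutes layover in Isla Perdida → 1:11 PM UTC.
Add 11 hours 33 minutes leg 3 → 12:44 AM UTC (Nov 6).
Suva is UTC+12:00, so local arrival = 12:44 AM + 12:00 = 12:44 PM on Nov 6.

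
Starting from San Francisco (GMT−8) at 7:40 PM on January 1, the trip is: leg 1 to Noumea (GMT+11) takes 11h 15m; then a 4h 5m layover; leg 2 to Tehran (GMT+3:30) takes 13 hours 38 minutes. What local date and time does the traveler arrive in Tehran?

12:08 PM on Jan 3

Convert departure to UTC: 7:40 PM + 8:00 = 3:40 AM UTC on Jan 2.
Add 11 hours 15 minutes leg 1 → 2:55 PM UTC.
Add 4 hours and 5 minutes layover in Noumea → 7:00 PM UTC.
Add 13 hours and 38 minutes leg 2 → 8:38 AM UTC (Jan 3).
Tehran is UTC+3:30, so local arrival = 8:38 AM + 3:30 = 12:08 PM on Jan 3.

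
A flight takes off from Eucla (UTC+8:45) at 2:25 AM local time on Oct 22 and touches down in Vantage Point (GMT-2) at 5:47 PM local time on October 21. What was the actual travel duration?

2 hours 7 minutes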